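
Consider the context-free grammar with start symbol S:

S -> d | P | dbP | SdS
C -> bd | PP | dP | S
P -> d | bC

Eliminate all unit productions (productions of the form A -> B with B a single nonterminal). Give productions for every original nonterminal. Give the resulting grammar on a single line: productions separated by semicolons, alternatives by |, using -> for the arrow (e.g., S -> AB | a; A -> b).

S -> d | bC | SdS | dbP; C -> d | PP | bC | bd | dP | SdS | dbP; P -> d | bC

Unit productions: C->S, S->P.
Unit pairs (A ⇒* B via units): (C,P), (C,S), (S,P).
S: inherits non-unit rules of {P, S} → SdS | bC | d | dbP.
C: inherits non-unit rules of {C, P, S} → PP | SdS | bC | bd | d | dP | dbP.
P: inherits non-unit rules of {P} → bC | d.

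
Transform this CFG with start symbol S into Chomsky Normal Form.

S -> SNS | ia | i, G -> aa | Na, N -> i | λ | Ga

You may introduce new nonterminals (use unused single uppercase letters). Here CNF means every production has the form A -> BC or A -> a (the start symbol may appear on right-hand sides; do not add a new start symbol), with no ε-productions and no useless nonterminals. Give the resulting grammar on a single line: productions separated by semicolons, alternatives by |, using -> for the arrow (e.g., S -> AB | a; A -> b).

Nullable: {N}; after ε-elimination: S -> i | SS | ia | SNS; G -> a | Na | aa; N -> i | Ga.
No unit productions to eliminate.
TERM: introduce A -> a, B -> i and substitute in every rule of length ≥2.
BIN: S -> SNS becomes S -> SC, C -> NS.

S -> i | BA | SC | SS; A -> a; B -> i; C -> NS; G -> a | AA | NA; N -> i | GA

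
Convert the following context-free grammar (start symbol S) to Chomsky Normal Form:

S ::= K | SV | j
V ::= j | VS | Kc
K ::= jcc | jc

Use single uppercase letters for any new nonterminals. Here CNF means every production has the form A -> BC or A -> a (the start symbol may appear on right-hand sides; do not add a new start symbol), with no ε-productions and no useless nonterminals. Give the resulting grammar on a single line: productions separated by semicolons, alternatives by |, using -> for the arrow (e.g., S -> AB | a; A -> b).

No ε-productions.
After unit-elimination: S -> j | SV | jc | jcc; K -> jc | jcc; V -> j | Kc | VS.
TERM: introduce B -> c, A -> j and substitute in every rule of length ≥2.
BIN: K -> ABB becomes K -> AC, C -> BB; S -> ABB becomes S -> AD, D -> BB.

S -> j | AB | AD | SV; A -> j; B -> c; C -> BB; D -> BB; K -> AB | AC; V -> j | KB | VS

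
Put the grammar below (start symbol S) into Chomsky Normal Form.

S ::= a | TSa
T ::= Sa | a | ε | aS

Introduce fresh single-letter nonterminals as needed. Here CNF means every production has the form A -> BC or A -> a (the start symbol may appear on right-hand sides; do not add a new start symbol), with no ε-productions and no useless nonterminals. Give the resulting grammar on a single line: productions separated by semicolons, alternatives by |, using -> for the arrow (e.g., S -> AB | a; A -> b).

S -> a | SA | TB; A -> a; B -> SA; T -> a | AS | SA

Nullable: {T}; after ε-elimination: S -> a | Sa | TSa; T -> a | Sa | aS.
No unit productions to eliminate.
TERM: introduce A -> a and substitute in every rule of length ≥2.
BIN: S -> TSA becomes S -> TB, B -> SA.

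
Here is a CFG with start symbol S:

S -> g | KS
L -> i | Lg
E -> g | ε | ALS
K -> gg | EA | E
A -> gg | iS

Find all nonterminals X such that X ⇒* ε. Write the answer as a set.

Directly nullable (have an ε-rule): {E}.
K is nullable via K -> E (every symbol on the right is already known nullable).
Not nullable: A, L, S — each has a terminal in every rule's right-hand side or depends on a non-nullable symbol.

{E, K}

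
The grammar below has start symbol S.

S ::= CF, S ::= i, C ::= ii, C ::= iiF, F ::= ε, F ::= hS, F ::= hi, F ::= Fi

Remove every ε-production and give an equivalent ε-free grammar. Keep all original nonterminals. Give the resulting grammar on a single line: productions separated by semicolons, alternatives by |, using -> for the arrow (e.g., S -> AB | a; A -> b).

Nullable set: {F}.
S -> CF: F nullable, giving C | CF.
C -> iiF: F nullable, giving ii | iiF.
Drop F -> ε.
F -> Fi: F nullable, giving Fi | i.
Unchanged (no nullable symbols): S -> i; C -> ii; F -> hS; F -> hi.

S -> C | i | CF; C -> ii | iiF; F -> i | Fi | hS | hi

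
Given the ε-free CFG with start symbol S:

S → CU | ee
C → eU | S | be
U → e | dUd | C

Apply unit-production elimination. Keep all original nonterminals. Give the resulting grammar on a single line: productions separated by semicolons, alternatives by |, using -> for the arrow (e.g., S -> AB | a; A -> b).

Unit productions: C->S, U->C.
Unit pairs (A ⇒* B via units): (C,S), (U,C), (U,S).
S: inherits non-unit rules of {S} → CU | ee.
C: inherits non-unit rules of {C, S} → CU | be | eU | ee.
U: inherits non-unit rules of {C, S, U} → CU | be | dUd | e | eU | ee.

S -> CU | ee; C -> CU | be | eU | ee; U -> e | CU | be | eU | ee | dUd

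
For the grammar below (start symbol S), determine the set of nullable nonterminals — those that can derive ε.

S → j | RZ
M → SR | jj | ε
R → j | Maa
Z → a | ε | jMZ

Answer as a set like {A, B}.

{M, Z}

Directly nullable (have an ε-rule): {M, Z}.
Not nullable: R, S — each has a terminal in every rule's right-hand side or depends on a non-nullable symbol.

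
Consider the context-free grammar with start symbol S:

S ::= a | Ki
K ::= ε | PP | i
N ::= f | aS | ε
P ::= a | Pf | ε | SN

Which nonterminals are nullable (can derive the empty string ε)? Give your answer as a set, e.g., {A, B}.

{K, N, P}

Directly nullable (have an ε-rule): {K, N, P}.
Not nullable: S — each has a terminal in every rule's right-hand side or depends on a non-nullable symbol.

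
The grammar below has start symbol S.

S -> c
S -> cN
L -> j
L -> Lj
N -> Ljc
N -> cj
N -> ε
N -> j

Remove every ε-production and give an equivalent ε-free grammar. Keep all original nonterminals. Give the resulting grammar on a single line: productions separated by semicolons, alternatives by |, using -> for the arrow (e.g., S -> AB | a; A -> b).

S -> c | cN; L -> j | Lj; N -> j | cj | Ljc

Nullable set: {N}.
S -> cN: N nullable, giving c | cN.
Drop N -> ε.
Unchanged (no nullable symbols): S -> c; L -> Lj; L -> j; N -> Ljc; N -> cj; N -> j.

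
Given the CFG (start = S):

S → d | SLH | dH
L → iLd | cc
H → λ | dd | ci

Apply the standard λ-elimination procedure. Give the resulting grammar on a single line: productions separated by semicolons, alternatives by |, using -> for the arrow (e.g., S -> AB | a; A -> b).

Nullable set: {H}.
S -> SLH: H nullable, giving SL | SLH.
S -> dH: H nullable, giving d | dH.
Drop H -> λ.
Unchanged (no nullable symbols): S -> d; H -> ci; H -> dd; L -> cc; L -> iLd.

S -> d | SL | dH | SLH; H -> ci | dd; L -> cc | iLd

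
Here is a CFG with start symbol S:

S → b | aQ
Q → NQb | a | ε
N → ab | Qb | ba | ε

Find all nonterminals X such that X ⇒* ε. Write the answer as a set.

{N, Q}

Directly nullable (have an ε-rule): {N, Q}.
Not nullable: S — each has a terminal in every rule's right-hand side or depends on a non-nullable symbol.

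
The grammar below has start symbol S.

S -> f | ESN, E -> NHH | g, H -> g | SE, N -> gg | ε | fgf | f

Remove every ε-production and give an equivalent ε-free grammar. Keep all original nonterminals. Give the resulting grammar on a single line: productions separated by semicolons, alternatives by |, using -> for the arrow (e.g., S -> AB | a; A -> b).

Nullable set: {N}.
S -> ESN: N nullable, giving ES | ESN.
E -> NHH: N nullable, giving HH | NHH.
Drop N -> ε.
Unchanged (no nullable symbols): S -> f; E -> g; H -> SE; H -> g; N -> f; N -> fgf; N -> gg.

S -> f | ES | ESN; E -> g | HH | NHH; H -> g | SE; N -> f | gg | fgf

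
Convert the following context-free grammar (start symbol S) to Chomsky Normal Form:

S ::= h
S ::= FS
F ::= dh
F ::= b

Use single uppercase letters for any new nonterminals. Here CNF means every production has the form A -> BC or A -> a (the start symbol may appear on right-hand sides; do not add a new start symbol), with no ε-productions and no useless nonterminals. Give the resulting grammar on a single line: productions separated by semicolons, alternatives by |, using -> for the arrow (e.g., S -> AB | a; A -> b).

No ε-productions.
No unit productions to eliminate.
TERM: introduce A -> d, B -> h and substitute in every rule of length ≥2.

S -> h | FS; A -> d; B -> h; F -> b | AB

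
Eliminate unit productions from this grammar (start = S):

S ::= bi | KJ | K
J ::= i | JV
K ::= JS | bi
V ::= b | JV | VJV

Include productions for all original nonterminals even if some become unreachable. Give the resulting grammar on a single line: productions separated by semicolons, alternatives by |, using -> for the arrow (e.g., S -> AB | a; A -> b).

Unit productions: S->K.
Unit pairs (A ⇒* B via units): (S,K).
S: inherits non-unit rules of {K, S} → JS | KJ | bi.
J: inherits non-unit rules of {J} → JV | i.
K: inherits non-unit rules of {K} → JS | bi.
V: inherits non-unit rules of {V} → JV | VJV | b.

S -> JS | KJ | bi; J -> i | JV; K -> JS | bi; V -> b | JV | VJV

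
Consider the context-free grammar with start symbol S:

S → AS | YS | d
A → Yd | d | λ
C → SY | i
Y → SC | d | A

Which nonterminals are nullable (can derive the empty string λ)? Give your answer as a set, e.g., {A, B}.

{A, Y}

Directly nullable (have an ε-rule): {A}.
Y is nullable via Y -> A (every symbol on the right is already known nullable).
Not nullable: C, S — each has a terminal in every rule's right-hand side or depends on a non-nullable symbol.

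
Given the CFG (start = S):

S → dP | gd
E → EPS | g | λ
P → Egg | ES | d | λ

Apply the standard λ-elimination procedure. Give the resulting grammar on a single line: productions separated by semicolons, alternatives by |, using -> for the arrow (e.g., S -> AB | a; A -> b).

S -> d | dP | gd; E -> S | g | ES | PS | EPS; P -> S | d | ES | gg | Egg

Nullable set: {E, P}.
S -> dP: P nullable, giving d | dP.
Drop E -> λ.
E -> EPS: E, P nullable, giving EPS | ES | PS | S.
Drop P -> λ.
P -> ES: E nullable, giving ES | S.
P -> Egg: E nullable, giving Egg | gg.
Unchanged (no nullable symbols): S -> gd; E -> g; P -> d.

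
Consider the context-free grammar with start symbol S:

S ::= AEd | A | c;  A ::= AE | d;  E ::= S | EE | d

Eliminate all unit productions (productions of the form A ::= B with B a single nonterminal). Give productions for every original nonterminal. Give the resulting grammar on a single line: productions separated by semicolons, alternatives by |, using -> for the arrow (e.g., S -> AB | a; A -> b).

Unit productions: E->S, S->A.
Unit pairs (A ⇒* B via units): (E,A), (E,S), (S,A).
S: inherits non-unit rules of {A, S} → AE | AEd | c | d.
A: inherits non-unit rules of {A} → AE | d.
E: inherits non-unit rules of {A, E, S} → AE | AEd | EE | c | d.

S -> c | d | AE | AEd; A -> d | AE; E -> c | d | AE | EE | AEd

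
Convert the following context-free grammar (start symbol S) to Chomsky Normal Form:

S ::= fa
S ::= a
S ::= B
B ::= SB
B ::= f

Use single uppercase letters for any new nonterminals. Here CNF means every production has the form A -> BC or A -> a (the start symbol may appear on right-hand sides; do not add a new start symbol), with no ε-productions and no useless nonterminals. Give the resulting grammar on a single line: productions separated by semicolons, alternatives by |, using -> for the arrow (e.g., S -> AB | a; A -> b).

No ε-productions.
After unit-elimination: S -> a | f | SB | fa; B -> f | SB.
TERM: introduce C -> a, A -> f and substitute in every rule of length ≥2.

S -> a | f | AC | SB; A -> f; B -> f | SB; C -> a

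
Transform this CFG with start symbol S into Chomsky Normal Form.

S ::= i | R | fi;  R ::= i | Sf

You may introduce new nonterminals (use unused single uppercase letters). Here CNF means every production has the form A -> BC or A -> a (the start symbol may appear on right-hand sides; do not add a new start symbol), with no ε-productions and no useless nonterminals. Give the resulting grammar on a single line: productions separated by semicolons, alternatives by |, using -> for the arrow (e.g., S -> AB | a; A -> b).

No ε-productions.
After unit-elimination: S -> i | Sf | fi; R -> i | Sf.
TERM: introduce A -> f, B -> i and substitute in every rule of length ≥2.
Drop unreachable/unproductive: R.

S -> i | AB | SA; A -> f; B -> i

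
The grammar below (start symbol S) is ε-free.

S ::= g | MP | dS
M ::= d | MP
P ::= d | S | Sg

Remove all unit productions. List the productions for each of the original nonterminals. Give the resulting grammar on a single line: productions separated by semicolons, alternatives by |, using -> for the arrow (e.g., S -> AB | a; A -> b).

Unit productions: P->S.
Unit pairs (A ⇒* B via units): (P,S).
S: inherits non-unit rules of {S} → MP | dS | g.
M: inherits non-unit rules of {M} → MP | d.
P: inherits non-unit rules of {P, S} → MP | Sg | d | dS | g.

S -> g | MP | dS; M -> d | MP; P -> d | g | MP | Sg | dS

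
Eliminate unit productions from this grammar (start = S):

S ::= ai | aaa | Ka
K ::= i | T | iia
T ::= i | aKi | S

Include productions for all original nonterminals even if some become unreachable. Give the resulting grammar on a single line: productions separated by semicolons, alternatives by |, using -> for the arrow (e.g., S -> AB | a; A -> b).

Unit productions: K->T, T->S.
Unit pairs (A ⇒* B via units): (K,S), (K,T), (T,S).
S: inherits non-unit rules of {S} → Ka | aaa | ai.
K: inherits non-unit rules of {K, S, T} → Ka | aKi | aaa | ai | i | iia.
T: inherits non-unit rules of {S, T} → Ka | aKi | aaa | ai | i.

S -> Ka | ai | aaa; K -> i | Ka | ai | aKi | aaa | iia; T -> i | Ka | ai | aKi | aaa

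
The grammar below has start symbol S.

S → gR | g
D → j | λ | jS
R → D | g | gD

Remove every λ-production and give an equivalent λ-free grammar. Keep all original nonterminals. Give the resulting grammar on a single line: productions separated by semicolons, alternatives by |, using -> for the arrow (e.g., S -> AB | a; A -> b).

S -> g | gR; D -> j | jS; R -> D | g | gD

Nullable set: {D, R}.
S -> gR: R nullable, giving g | gR.
Drop D -> λ.
R -> D: D nullable, giving D.
R -> gD: D nullable, giving g | gD.
Unchanged (no nullable symbols): S -> g; D -> j; D -> jS; R -> g.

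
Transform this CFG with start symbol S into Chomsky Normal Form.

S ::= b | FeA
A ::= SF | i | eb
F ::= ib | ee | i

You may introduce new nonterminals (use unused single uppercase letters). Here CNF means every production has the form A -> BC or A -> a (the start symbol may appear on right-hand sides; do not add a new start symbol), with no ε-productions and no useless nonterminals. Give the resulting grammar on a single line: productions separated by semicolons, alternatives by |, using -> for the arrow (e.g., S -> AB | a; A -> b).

No ε-productions.
No unit productions to eliminate.
TERM: introduce C -> b, B -> e, D -> i and substitute in every rule of length ≥2.
BIN: S -> FBA becomes S -> FE, E -> BA.

S -> b | FE; A -> i | BC | SF; B -> e; C -> b; D -> i; E -> BA; F -> i | BB | DC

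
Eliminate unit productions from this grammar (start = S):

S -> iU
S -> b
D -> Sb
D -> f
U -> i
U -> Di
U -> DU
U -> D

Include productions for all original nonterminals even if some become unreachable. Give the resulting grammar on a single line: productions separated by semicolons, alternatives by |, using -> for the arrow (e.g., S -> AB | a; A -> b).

Unit productions: U->D.
Unit pairs (A ⇒* B via units): (U,D).
S: inherits non-unit rules of {S} → b | iU.
D: inherits non-unit rules of {D} → Sb | f.
U: inherits non-unit rules of {D, U} → DU | Di | Sb | f | i.

S -> b | iU; D -> f | Sb; U -> f | i | DU | Di | Sb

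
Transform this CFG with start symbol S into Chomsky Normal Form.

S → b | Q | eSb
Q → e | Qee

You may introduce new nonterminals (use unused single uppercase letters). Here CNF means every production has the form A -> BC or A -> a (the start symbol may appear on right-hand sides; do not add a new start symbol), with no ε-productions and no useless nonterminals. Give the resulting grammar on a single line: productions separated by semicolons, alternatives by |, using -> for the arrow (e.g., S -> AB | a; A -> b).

S -> b | e | AD | QE; A -> e; B -> b; C -> AA; D -> SB; E -> AA; Q -> e | QC

No ε-productions.
After unit-elimination: S -> b | e | Qee | eSb; Q -> e | Qee.
TERM: introduce B -> b, A -> e and substitute in every rule of length ≥2.
BIN: Q -> QAA becomes Q -> QC, C -> AA; S -> ASB becomes S -> AD, D -> SB; S -> QAA becomes S -> QE, E -> AA.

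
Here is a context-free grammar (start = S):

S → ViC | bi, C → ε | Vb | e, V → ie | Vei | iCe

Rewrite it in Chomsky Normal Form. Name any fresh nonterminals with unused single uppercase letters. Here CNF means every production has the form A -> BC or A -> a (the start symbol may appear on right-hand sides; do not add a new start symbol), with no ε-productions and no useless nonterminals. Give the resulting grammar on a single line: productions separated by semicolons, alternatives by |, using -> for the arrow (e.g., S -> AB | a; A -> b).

S -> AB | VB | VE; A -> b; B -> i; C -> e | VA; D -> e; E -> BC; F -> CD; G -> DB; V -> BD | BF | VG

Nullable: {C}; after ε-elimination: S -> Vi | bi | ViC; C -> e | Vb; V -> ie | Vei | iCe.
No unit productions to eliminate.
TERM: introduce A -> b, D -> e, B -> i and substitute in every rule of length ≥2.
BIN: S -> VBC becomes S -> VE, E -> BC; V -> BCD becomes V -> BF, F -> CD; V -> VDB becomes V -> VG, G -> DB.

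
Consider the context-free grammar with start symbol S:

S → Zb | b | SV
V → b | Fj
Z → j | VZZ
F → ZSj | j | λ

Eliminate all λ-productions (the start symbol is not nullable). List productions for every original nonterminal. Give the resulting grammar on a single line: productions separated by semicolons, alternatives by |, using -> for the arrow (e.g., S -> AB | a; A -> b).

S -> b | SV | Zb; F -> j | ZSj; V -> b | j | Fj; Z -> j | VZZ

Nullable set: {F}.
Drop F -> λ.
V -> Fj: F nullable, giving Fj | j.
Unchanged (no nullable symbols): S -> SV; S -> Zb; S -> b; F -> ZSj; F -> j; V -> b; Z -> VZZ; Z -> j.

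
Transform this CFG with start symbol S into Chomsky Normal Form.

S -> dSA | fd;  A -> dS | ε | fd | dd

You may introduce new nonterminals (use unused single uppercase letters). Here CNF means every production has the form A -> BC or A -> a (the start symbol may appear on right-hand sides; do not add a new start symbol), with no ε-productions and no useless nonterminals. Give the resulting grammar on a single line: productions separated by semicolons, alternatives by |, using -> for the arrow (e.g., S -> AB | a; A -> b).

S -> BD | BS | CB; A -> BB | BS | CB; B -> d; C -> f; D -> SA

Nullable: {A}; after ε-elimination: S -> dS | fd | dSA; A -> dS | dd | fd.
No unit productions to eliminate.
TERM: introduce B -> d, C -> f and substitute in every rule of length ≥2.
BIN: S -> BSA becomes S -> BD, D -> SA.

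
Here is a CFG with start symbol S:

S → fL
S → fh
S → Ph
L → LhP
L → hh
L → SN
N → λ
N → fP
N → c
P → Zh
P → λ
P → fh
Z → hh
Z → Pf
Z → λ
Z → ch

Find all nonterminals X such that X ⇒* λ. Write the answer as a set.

{N, P, Z}

Directly nullable (have an ε-rule): {N, P, Z}.
Not nullable: L, S — each has a terminal in every rule's right-hand side or depends on a non-nullable symbol.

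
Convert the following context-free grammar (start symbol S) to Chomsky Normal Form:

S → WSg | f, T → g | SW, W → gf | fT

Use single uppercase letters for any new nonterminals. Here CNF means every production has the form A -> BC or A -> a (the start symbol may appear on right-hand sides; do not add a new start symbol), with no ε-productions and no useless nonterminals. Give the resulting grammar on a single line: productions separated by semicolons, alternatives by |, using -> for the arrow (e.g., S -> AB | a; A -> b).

S -> f | WC; A -> g; B -> f; C -> SA; T -> g | SW; W -> AB | BT

No ε-productions.
No unit productions to eliminate.
TERM: introduce B -> f, A -> g and substitute in every rule of length ≥2.
BIN: S -> WSA becomes S -> WC, C -> SA.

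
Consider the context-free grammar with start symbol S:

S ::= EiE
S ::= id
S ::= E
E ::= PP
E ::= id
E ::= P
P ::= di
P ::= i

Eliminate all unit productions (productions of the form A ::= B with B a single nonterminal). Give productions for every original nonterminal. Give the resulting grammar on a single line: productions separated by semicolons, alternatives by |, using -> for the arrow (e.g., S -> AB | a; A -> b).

S -> i | PP | di | id | EiE; E -> i | PP | di | id; P -> i | di

Unit productions: E->P, S->E.
Unit pairs (A ⇒* B via units): (E,P), (S,E), (S,P).
S: inherits non-unit rules of {E, P, S} → EiE | PP | di | i | id.
E: inherits non-unit rules of {E, P} → PP | di | i | id.
P: inherits non-unit rules of {P} → di | i.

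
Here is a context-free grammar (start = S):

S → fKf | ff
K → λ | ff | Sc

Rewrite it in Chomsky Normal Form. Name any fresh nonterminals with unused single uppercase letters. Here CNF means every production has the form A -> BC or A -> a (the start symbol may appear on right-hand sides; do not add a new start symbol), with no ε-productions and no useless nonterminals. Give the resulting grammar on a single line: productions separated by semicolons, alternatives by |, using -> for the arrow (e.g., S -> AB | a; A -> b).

S -> BB | BC; A -> c; B -> f; C -> KB; K -> BB | SA

Nullable: {K}; after ε-elimination: S -> ff | fKf; K -> Sc | ff.
No unit productions to eliminate.
TERM: introduce A -> c, B -> f and substitute in every rule of length ≥2.
BIN: S -> BKB becomes S -> BC, C -> KB.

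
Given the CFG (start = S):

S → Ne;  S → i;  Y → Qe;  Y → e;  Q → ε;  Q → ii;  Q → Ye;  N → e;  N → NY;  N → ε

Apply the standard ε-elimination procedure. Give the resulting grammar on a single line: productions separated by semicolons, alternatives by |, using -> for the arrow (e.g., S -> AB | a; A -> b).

S -> e | i | Ne; N -> Y | e | NY; Q -> Ye | ii; Y -> e | Qe

Nullable set: {N, Q}.
S -> Ne: N nullable, giving Ne | e.
Drop N -> ε.
N -> NY: N nullable, giving NY | Y.
Drop Q -> ε.
Y -> Qe: Q nullable, giving Qe | e.
Unchanged (no nullable symbols): S -> i; N -> e; Q -> Ye; Q -> ii; Y -> e.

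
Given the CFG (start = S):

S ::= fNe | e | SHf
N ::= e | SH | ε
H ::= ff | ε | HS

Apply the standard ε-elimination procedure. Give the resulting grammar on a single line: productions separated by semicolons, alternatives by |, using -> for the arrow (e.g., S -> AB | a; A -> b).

S -> e | Sf | fe | SHf | fNe; H -> S | HS | ff; N -> S | e | SH

Nullable set: {H, N}.
S -> SHf: H nullable, giving SHf | Sf.
S -> fNe: N nullable, giving fNe | fe.
Drop H -> ε.
H -> HS: H nullable, giving HS | S.
Drop N -> ε.
N -> SH: H nullable, giving S | SH.
Unchanged (no nullable symbols): S -> e; H -> ff; N -> e.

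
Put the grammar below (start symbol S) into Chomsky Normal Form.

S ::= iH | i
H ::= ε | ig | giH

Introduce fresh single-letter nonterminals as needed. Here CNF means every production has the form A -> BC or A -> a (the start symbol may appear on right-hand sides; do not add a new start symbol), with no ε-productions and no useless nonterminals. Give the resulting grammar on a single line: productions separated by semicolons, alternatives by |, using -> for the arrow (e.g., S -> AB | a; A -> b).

Nullable: {H}; after ε-elimination: S -> i | iH; H -> gi | ig | giH.
No unit productions to eliminate.
TERM: introduce A -> g, B -> i and substitute in every rule of length ≥2.
BIN: H -> ABH becomes H -> AC, C -> BH.

S -> i | BH; A -> g; B -> i; C -> BH; H -> AB | AC | BA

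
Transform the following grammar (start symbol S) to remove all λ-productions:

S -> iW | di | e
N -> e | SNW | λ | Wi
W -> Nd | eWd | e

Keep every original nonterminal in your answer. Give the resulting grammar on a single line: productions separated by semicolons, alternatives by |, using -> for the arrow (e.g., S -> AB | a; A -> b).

S -> e | di | iW; N -> e | SW | Wi | SNW; W -> d | e | Nd | eWd

Nullable set: {N}.
Drop N -> λ.
N -> SNW: N nullable, giving SNW | SW.
W -> Nd: N nullable, giving Nd | d.
Unchanged (no nullable symbols): S -> di; S -> e; S -> iW; N -> Wi; N -> e; W -> e; W -> eWd.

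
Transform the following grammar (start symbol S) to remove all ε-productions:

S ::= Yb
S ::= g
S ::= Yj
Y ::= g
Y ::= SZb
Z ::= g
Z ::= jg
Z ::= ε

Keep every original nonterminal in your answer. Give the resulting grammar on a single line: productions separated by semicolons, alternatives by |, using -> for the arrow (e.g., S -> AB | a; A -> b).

S -> g | Yb | Yj; Y -> g | Sb | SZb; Z -> g | jg

Nullable set: {Z}.
Y -> SZb: Z nullable, giving SZb | Sb.
Drop Z -> ε.
Unchanged (no nullable symbols): S -> Yb; S -> Yj; S -> g; Y -> g; Z -> g; Z -> jg.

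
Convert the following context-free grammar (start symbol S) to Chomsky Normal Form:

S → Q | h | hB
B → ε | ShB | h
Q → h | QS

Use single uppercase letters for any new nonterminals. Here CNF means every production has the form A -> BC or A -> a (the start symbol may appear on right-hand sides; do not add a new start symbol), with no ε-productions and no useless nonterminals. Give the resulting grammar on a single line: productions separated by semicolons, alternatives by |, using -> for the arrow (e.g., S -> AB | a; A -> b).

Nullable: {B}; after ε-elimination: S -> Q | h | hB; B -> h | Sh | ShB; Q -> h | QS.
After unit-elimination: S -> h | QS | hB; B -> h | Sh | ShB; Q -> h | QS.
TERM: introduce A -> h and substitute in every rule of length ≥2.
BIN: B -> SAB becomes B -> SC, C -> AB.

S -> h | AB | QS; A -> h; B -> h | SA | SC; C -> AB; Q -> h | QS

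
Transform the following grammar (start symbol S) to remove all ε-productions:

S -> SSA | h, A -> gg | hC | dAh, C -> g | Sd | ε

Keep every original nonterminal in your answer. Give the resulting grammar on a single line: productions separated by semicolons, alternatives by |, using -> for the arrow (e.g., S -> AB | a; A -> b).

Nullable set: {C}.
A -> hC: C nullable, giving h | hC.
Drop C -> ε.
Unchanged (no nullable symbols): S -> SSA; S -> h; A -> dAh; A -> gg; C -> Sd; C -> g.

S -> h | SSA; A -> h | gg | hC | dAh; C -> g | Sd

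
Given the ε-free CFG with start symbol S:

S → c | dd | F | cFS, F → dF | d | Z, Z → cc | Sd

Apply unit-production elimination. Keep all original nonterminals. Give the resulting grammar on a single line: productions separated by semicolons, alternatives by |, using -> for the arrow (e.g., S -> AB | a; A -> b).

Unit productions: F->Z, S->F.
Unit pairs (A ⇒* B via units): (F,Z), (S,F), (S,Z).
S: inherits non-unit rules of {F, S, Z} → Sd | c | cFS | cc | d | dF | dd.
F: inherits non-unit rules of {F, Z} → Sd | cc | d | dF.
Z: inherits non-unit rules of {Z} → Sd | cc.

S -> c | d | Sd | cc | dF | dd | cFS; F -> d | Sd | cc | dF; Z -> Sd | cc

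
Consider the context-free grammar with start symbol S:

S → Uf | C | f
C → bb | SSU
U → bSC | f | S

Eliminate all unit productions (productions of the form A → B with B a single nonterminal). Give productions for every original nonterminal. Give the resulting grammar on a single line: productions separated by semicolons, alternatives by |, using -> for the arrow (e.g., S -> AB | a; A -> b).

S -> f | Uf | bb | SSU; C -> bb | SSU; U -> f | Uf | bb | SSU | bSC

Unit productions: S->C, U->S.
Unit pairs (A ⇒* B via units): (S,C), (U,C), (U,S).
S: inherits non-unit rules of {C, S} → SSU | Uf | bb | f.
C: inherits non-unit rules of {C} → SSU | bb.
U: inherits non-unit rules of {C, S, U} → SSU | Uf | bSC | bb | f.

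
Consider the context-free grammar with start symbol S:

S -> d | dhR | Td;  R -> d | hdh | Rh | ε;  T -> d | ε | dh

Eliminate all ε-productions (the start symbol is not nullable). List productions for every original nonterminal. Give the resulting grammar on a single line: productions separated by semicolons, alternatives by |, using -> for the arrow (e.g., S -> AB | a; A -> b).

S -> d | Td | dh | dhR; R -> d | h | Rh | hdh; T -> d | dh

Nullable set: {R, T}.
S -> Td: T nullable, giving Td | d.
S -> dhR: R nullable, giving dh | dhR.
Drop R -> ε.
R -> Rh: R nullable, giving Rh | h.
Drop T -> ε.
Unchanged (no nullable symbols): S -> d; R -> d; R -> hdh; T -> d; T -> dh.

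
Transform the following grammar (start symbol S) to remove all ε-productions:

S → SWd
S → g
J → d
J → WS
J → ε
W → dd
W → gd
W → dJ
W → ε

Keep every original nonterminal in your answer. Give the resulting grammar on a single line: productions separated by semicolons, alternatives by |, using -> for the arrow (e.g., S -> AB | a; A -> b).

Nullable set: {J, W}.
S -> SWd: W nullable, giving SWd | Sd.
Drop J -> ε.
J -> WS: W nullable, giving S | WS.
Drop W -> ε.
W -> dJ: J nullable, giving d | dJ.
Unchanged (no nullable symbols): S -> g; J -> d; W -> dd; W -> gd.

S -> g | Sd | SWd; J -> S | d | WS; W -> d | dJ | dd | gd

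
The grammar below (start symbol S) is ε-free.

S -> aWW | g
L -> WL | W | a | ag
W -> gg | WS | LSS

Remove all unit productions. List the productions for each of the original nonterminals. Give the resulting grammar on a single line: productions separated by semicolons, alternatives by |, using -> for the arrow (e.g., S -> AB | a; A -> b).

S -> g | aWW; L -> a | WL | WS | ag | gg | LSS; W -> WS | gg | LSS

Unit productions: L->W.
Unit pairs (A ⇒* B via units): (L,W).
S: inherits non-unit rules of {S} → aWW | g.
L: inherits non-unit rules of {L, W} → LSS | WL | WS | a | ag | gg.
W: inherits non-unit rules of {W} → LSS | WS | gg.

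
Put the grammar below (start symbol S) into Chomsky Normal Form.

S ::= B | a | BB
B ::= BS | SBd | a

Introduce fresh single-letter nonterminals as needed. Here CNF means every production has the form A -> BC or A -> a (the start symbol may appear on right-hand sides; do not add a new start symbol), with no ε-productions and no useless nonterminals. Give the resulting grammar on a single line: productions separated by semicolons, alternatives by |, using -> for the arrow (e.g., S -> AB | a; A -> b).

S -> a | BB | BS | SD; A -> d; B -> a | BS | SC; C -> BA; D -> BA

No ε-productions.
After unit-elimination: S -> a | BB | BS | SBd; B -> a | BS | SBd.
TERM: introduce A -> d and substitute in every rule of length ≥2.
BIN: B -> SBA becomes B -> SC, C -> BA; S -> SBA becomes S -> SD, D -> BA.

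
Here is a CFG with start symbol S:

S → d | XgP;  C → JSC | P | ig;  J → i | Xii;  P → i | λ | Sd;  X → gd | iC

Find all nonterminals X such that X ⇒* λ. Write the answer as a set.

{C, P}

Directly nullable (have an ε-rule): {P}.
C is nullable via C -> P (every symbol on the right is already known nullable).
Not nullable: J, S, X — each has a terminal in every rule's right-hand side or depends on a non-nullable symbol.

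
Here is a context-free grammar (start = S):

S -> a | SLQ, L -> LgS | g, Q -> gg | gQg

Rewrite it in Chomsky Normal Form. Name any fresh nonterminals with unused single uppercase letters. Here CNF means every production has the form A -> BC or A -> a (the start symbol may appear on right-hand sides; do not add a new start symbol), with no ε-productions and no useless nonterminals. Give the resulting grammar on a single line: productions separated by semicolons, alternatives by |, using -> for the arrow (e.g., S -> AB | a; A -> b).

No ε-productions.
No unit productions to eliminate.
TERM: introduce A -> g and substitute in every rule of length ≥2.
BIN: L -> LAS becomes L -> LB, B -> AS; Q -> AQA becomes Q -> AC, C -> QA; S -> SLQ becomes S -> SD, D -> LQ.

S -> a | SD; A -> g; B -> AS; C -> QA; D -> LQ; L -> g | LB; Q -> AA | AC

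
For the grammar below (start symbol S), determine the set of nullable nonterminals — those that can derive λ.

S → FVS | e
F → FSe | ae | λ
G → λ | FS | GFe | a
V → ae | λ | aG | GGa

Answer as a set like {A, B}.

{F, G, V}

Directly nullable (have an ε-rule): {F, G, V}.
Not nullable: S — each has a terminal in every rule's right-hand side or depends on a non-nullable symbol.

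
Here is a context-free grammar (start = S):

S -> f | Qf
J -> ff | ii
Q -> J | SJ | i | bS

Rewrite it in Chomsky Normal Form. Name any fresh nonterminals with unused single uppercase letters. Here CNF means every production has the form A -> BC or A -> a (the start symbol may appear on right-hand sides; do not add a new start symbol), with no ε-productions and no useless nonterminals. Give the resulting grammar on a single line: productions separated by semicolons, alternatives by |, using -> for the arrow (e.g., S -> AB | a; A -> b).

No ε-productions.
After unit-elimination: S -> f | Qf; J -> ff | ii; Q -> i | SJ | bS | ff | ii.
TERM: introduce C -> b, A -> f, B -> i and substitute in every rule of length ≥2.

S -> f | QA; A -> f; B -> i; C -> b; J -> AA | BB; Q -> i | AA | BB | CS | SJ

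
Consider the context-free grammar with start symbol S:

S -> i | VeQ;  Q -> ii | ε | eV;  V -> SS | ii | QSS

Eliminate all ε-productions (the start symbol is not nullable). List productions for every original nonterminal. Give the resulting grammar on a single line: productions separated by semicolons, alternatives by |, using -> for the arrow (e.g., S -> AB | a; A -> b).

Nullable set: {Q}.
S -> VeQ: Q nullable, giving Ve | VeQ.
Drop Q -> ε.
V -> QSS: Q nullable, giving QSS | SS.
Unchanged (no nullable symbols): S -> i; Q -> eV; Q -> ii; V -> SS; V -> ii.

S -> i | Ve | VeQ; Q -> eV | ii; V -> SS | ii | QSS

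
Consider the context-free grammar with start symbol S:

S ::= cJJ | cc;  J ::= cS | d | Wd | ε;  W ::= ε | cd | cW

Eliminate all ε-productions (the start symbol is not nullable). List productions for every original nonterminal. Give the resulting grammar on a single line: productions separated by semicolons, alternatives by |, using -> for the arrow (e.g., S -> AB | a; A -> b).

Nullable set: {J, W}.
S -> cJJ: J, J nullable, giving c | cJ | cJJ.
Drop J -> ε.
J -> Wd: W nullable, giving Wd | d.
Drop W -> ε.
W -> cW: W nullable, giving c | cW.
Unchanged (no nullable symbols): S -> cc; J -> cS; J -> d; W -> cd.

S -> c | cJ | cc | cJJ; J -> d | Wd | cS; W -> c | cW | cd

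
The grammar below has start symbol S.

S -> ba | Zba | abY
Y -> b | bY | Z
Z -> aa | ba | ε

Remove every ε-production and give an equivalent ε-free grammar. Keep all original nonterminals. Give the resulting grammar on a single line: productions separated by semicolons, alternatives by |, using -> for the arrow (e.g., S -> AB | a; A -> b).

S -> ab | ba | Zba | abY; Y -> Z | b | bY; Z -> aa | ba

Nullable set: {Y, Z}.
S -> Zba: Z nullable, giving Zba | ba.
S -> abY: Y nullable, giving ab | abY.
Y -> Z: Z nullable, giving Z.
Y -> bY: Y nullable, giving b | bY.
Drop Z -> ε.
Unchanged (no nullable symbols): S -> ba; Y -> b; Z -> aa; Z -> ba.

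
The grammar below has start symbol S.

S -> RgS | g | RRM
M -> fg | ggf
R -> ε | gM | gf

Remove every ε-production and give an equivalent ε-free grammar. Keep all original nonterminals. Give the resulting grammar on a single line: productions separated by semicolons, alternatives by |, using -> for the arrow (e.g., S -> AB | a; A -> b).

S -> M | g | RM | gS | RRM | RgS; M -> fg | ggf; R -> gM | gf

Nullable set: {R}.
S -> RRM: R, R nullable, giving M | RM | RRM.
S -> RgS: R nullable, giving RgS | gS.
Drop R -> ε.
Unchanged (no nullable symbols): S -> g; M -> fg; M -> ggf; R -> gM; R -> gf.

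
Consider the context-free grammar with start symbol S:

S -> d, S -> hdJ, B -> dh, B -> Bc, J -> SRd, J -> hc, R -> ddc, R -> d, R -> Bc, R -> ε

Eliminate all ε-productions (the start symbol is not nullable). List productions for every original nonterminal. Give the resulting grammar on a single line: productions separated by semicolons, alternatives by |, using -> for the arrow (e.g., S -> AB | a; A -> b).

Nullable set: {R}.
J -> SRd: R nullable, giving SRd | Sd.
Drop R -> ε.
Unchanged (no nullable symbols): S -> d; S -> hdJ; B -> Bc; B -> dh; J -> hc; R -> Bc; R -> d; R -> ddc.

S -> d | hdJ; B -> Bc | dh; J -> Sd | hc | SRd; R -> d | Bc | ddc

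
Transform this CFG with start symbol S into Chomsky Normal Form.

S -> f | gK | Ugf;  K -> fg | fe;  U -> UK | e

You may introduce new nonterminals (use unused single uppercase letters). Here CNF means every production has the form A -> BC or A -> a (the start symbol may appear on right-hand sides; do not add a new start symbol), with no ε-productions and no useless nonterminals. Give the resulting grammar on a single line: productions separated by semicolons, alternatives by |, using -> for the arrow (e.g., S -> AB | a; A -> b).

S -> f | CK | UD; A -> f; B -> e; C -> g; D -> CA; K -> AB | AC; U -> e | UK

No ε-productions.
No unit productions to eliminate.
TERM: introduce B -> e, A -> f, C -> g and substitute in every rule of length ≥2.
BIN: S -> UCA becomes S -> UD, D -> CA.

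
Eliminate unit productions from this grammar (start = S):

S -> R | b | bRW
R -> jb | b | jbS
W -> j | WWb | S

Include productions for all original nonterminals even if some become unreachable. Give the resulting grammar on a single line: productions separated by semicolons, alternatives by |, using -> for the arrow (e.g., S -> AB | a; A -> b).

S -> b | jb | bRW | jbS; R -> b | jb | jbS; W -> b | j | jb | WWb | bRW | jbS

Unit productions: S->R, W->S.
Unit pairs (A ⇒* B via units): (S,R), (W,R), (W,S).
S: inherits non-unit rules of {R, S} → b | bRW | jb | jbS.
R: inherits non-unit rules of {R} → b | jb | jbS.
W: inherits non-unit rules of {R, S, W} → WWb | b | bRW | j | jb | jbS.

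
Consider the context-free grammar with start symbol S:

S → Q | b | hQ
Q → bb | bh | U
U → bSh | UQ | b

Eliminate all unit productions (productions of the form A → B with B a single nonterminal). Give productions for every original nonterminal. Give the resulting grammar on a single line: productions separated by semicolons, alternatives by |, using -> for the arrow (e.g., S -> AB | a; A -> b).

S -> b | UQ | bb | bh | hQ | bSh; Q -> b | UQ | bb | bh | bSh; U -> b | UQ | bSh

Unit productions: Q->U, S->Q.
Unit pairs (A ⇒* B via units): (Q,U), (S,Q), (S,U).
S: inherits non-unit rules of {Q, S, U} → UQ | b | bSh | bb | bh | hQ.
Q: inherits non-unit rules of {Q, U} → UQ | b | bSh | bb | bh.
U: inherits non-unit rules of {U} → UQ | b | bSh.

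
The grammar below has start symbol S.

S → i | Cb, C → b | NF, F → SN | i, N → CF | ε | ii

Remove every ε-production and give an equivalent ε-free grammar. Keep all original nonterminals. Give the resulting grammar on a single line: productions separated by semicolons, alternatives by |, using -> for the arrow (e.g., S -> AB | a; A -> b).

S -> i | Cb; C -> F | b | NF; F -> S | i | SN; N -> CF | ii

Nullable set: {N}.
C -> NF: N nullable, giving F | NF.
F -> SN: N nullable, giving S | SN.
Drop N -> ε.
Unchanged (no nullable symbols): S -> Cb; S -> i; C -> b; F -> i; N -> CF; N -> ii.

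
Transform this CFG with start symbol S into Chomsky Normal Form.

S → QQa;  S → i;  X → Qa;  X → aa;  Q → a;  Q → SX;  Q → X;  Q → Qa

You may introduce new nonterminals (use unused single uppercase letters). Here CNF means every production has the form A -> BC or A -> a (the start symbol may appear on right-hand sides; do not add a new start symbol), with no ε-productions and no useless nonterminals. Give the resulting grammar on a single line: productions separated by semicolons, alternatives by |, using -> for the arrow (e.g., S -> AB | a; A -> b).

No ε-productions.
After unit-elimination: S -> i | QQa; Q -> a | Qa | SX | aa; X -> Qa | aa.
TERM: introduce A -> a and substitute in every rule of length ≥2.
BIN: S -> QQA becomes S -> QB, B -> QA.

S -> i | QB; A -> a; B -> QA; Q -> a | AA | QA | SX; X -> AA | QA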